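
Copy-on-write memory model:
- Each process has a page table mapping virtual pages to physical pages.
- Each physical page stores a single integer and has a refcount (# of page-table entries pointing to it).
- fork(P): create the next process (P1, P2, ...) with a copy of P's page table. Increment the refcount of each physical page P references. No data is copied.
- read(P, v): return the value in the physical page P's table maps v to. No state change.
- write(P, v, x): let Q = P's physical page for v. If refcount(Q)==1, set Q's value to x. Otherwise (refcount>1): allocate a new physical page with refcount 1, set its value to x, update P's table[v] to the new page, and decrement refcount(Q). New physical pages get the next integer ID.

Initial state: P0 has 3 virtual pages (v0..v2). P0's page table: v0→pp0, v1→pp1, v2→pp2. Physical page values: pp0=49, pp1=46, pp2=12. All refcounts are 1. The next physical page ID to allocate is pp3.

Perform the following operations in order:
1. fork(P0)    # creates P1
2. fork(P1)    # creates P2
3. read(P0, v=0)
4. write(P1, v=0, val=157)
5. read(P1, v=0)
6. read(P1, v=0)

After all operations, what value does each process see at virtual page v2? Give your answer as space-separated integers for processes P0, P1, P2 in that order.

Answer: 12 12 12

Derivation:
Op 1: fork(P0) -> P1. 3 ppages; refcounts: pp0:2 pp1:2 pp2:2
Op 2: fork(P1) -> P2. 3 ppages; refcounts: pp0:3 pp1:3 pp2:3
Op 3: read(P0, v0) -> 49. No state change.
Op 4: write(P1, v0, 157). refcount(pp0)=3>1 -> COPY to pp3. 4 ppages; refcounts: pp0:2 pp1:3 pp2:3 pp3:1
Op 5: read(P1, v0) -> 157. No state change.
Op 6: read(P1, v0) -> 157. No state change.
P0: v2 -> pp2 = 12
P1: v2 -> pp2 = 12
P2: v2 -> pp2 = 12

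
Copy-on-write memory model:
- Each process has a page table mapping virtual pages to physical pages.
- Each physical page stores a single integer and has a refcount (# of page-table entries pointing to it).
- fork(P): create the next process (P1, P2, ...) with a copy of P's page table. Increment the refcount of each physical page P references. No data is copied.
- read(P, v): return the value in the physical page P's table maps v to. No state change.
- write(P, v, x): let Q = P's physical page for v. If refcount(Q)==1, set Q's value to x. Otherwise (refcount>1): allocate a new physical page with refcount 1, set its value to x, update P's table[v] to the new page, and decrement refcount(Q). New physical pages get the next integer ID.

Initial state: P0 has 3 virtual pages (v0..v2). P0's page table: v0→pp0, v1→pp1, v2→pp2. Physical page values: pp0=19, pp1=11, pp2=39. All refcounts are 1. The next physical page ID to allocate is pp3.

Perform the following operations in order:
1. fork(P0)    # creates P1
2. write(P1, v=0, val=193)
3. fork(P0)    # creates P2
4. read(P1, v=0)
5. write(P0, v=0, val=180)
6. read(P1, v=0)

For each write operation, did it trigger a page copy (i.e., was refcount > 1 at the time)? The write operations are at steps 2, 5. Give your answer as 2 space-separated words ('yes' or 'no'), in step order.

Op 1: fork(P0) -> P1. 3 ppages; refcounts: pp0:2 pp1:2 pp2:2
Op 2: write(P1, v0, 193). refcount(pp0)=2>1 -> COPY to pp3. 4 ppages; refcounts: pp0:1 pp1:2 pp2:2 pp3:1
Op 3: fork(P0) -> P2. 4 ppages; refcounts: pp0:2 pp1:3 pp2:3 pp3:1
Op 4: read(P1, v0) -> 193. No state change.
Op 5: write(P0, v0, 180). refcount(pp0)=2>1 -> COPY to pp4. 5 ppages; refcounts: pp0:1 pp1:3 pp2:3 pp3:1 pp4:1
Op 6: read(P1, v0) -> 193. No state change.

yes yes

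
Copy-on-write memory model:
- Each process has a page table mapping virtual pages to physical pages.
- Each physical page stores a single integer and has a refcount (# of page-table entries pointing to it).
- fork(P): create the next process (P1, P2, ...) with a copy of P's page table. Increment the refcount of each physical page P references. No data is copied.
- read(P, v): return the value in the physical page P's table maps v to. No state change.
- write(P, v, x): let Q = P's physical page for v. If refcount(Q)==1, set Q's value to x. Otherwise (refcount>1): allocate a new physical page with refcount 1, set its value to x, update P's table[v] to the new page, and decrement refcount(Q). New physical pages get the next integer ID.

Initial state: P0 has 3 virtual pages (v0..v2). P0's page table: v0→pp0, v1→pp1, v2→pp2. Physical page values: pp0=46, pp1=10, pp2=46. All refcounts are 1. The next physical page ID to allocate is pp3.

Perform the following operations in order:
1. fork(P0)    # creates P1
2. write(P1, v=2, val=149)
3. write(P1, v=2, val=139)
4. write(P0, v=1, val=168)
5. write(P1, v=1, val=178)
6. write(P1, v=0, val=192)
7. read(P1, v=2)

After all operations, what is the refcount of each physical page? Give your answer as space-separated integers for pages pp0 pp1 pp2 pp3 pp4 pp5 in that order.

Op 1: fork(P0) -> P1. 3 ppages; refcounts: pp0:2 pp1:2 pp2:2
Op 2: write(P1, v2, 149). refcount(pp2)=2>1 -> COPY to pp3. 4 ppages; refcounts: pp0:2 pp1:2 pp2:1 pp3:1
Op 3: write(P1, v2, 139). refcount(pp3)=1 -> write in place. 4 ppages; refcounts: pp0:2 pp1:2 pp2:1 pp3:1
Op 4: write(P0, v1, 168). refcount(pp1)=2>1 -> COPY to pp4. 5 ppages; refcounts: pp0:2 pp1:1 pp2:1 pp3:1 pp4:1
Op 5: write(P1, v1, 178). refcount(pp1)=1 -> write in place. 5 ppages; refcounts: pp0:2 pp1:1 pp2:1 pp3:1 pp4:1
Op 6: write(P1, v0, 192). refcount(pp0)=2>1 -> COPY to pp5. 6 ppages; refcounts: pp0:1 pp1:1 pp2:1 pp3:1 pp4:1 pp5:1
Op 7: read(P1, v2) -> 139. No state change.

Answer: 1 1 1 1 1 1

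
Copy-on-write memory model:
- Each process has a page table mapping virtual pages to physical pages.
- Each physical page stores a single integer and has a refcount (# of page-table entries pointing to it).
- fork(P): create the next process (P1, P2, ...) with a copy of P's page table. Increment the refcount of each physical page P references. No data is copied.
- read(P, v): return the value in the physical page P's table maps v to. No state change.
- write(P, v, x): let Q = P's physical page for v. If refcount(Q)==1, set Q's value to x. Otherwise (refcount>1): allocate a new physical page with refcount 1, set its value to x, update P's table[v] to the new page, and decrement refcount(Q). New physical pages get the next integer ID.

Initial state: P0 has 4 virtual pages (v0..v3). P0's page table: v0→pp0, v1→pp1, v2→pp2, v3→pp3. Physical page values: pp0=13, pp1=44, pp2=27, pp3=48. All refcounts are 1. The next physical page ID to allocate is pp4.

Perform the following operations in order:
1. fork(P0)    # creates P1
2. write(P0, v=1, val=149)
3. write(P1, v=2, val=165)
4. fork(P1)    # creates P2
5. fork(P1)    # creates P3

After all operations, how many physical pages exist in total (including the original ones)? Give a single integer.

Answer: 6

Derivation:
Op 1: fork(P0) -> P1. 4 ppages; refcounts: pp0:2 pp1:2 pp2:2 pp3:2
Op 2: write(P0, v1, 149). refcount(pp1)=2>1 -> COPY to pp4. 5 ppages; refcounts: pp0:2 pp1:1 pp2:2 pp3:2 pp4:1
Op 3: write(P1, v2, 165). refcount(pp2)=2>1 -> COPY to pp5. 6 ppages; refcounts: pp0:2 pp1:1 pp2:1 pp3:2 pp4:1 pp5:1
Op 4: fork(P1) -> P2. 6 ppages; refcounts: pp0:3 pp1:2 pp2:1 pp3:3 pp4:1 pp5:2
Op 5: fork(P1) -> P3. 6 ppages; refcounts: pp0:4 pp1:3 pp2:1 pp3:4 pp4:1 pp5:3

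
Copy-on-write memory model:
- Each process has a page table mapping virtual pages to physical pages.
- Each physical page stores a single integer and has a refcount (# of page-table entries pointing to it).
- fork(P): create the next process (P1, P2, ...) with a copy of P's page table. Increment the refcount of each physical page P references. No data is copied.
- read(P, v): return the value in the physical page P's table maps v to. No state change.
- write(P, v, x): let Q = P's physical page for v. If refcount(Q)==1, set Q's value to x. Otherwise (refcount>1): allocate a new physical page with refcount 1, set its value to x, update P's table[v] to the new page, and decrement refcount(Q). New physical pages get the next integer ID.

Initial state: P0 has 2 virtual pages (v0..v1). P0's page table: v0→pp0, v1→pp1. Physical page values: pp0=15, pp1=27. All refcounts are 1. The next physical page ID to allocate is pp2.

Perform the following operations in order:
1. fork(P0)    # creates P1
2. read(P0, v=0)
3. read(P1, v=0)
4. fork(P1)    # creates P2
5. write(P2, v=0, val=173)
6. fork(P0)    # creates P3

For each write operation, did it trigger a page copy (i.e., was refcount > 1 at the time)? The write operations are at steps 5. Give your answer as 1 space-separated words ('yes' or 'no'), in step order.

Op 1: fork(P0) -> P1. 2 ppages; refcounts: pp0:2 pp1:2
Op 2: read(P0, v0) -> 15. No state change.
Op 3: read(P1, v0) -> 15. No state change.
Op 4: fork(P1) -> P2. 2 ppages; refcounts: pp0:3 pp1:3
Op 5: write(P2, v0, 173). refcount(pp0)=3>1 -> COPY to pp2. 3 ppages; refcounts: pp0:2 pp1:3 pp2:1
Op 6: fork(P0) -> P3. 3 ppages; refcounts: pp0:3 pp1:4 pp2:1

yes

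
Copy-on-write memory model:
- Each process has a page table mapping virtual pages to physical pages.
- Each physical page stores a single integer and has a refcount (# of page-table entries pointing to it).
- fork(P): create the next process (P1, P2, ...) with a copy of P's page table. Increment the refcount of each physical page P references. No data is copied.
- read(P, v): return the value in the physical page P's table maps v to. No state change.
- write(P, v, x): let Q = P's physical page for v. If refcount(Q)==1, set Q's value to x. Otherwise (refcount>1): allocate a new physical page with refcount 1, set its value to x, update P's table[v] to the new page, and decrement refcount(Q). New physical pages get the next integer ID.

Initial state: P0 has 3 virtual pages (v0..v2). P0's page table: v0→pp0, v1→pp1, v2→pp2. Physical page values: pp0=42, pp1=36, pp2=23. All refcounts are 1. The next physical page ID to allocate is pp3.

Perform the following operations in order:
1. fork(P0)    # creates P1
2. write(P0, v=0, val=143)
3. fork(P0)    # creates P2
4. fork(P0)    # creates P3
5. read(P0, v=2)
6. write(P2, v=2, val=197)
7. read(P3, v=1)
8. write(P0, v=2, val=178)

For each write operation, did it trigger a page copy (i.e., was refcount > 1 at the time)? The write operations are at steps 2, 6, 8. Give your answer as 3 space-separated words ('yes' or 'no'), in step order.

Op 1: fork(P0) -> P1. 3 ppages; refcounts: pp0:2 pp1:2 pp2:2
Op 2: write(P0, v0, 143). refcount(pp0)=2>1 -> COPY to pp3. 4 ppages; refcounts: pp0:1 pp1:2 pp2:2 pp3:1
Op 3: fork(P0) -> P2. 4 ppages; refcounts: pp0:1 pp1:3 pp2:3 pp3:2
Op 4: fork(P0) -> P3. 4 ppages; refcounts: pp0:1 pp1:4 pp2:4 pp3:3
Op 5: read(P0, v2) -> 23. No state change.
Op 6: write(P2, v2, 197). refcount(pp2)=4>1 -> COPY to pp4. 5 ppages; refcounts: pp0:1 pp1:4 pp2:3 pp3:3 pp4:1
Op 7: read(P3, v1) -> 36. No state change.
Op 8: write(P0, v2, 178). refcount(pp2)=3>1 -> COPY to pp5. 6 ppages; refcounts: pp0:1 pp1:4 pp2:2 pp3:3 pp4:1 pp5:1

yes yes yes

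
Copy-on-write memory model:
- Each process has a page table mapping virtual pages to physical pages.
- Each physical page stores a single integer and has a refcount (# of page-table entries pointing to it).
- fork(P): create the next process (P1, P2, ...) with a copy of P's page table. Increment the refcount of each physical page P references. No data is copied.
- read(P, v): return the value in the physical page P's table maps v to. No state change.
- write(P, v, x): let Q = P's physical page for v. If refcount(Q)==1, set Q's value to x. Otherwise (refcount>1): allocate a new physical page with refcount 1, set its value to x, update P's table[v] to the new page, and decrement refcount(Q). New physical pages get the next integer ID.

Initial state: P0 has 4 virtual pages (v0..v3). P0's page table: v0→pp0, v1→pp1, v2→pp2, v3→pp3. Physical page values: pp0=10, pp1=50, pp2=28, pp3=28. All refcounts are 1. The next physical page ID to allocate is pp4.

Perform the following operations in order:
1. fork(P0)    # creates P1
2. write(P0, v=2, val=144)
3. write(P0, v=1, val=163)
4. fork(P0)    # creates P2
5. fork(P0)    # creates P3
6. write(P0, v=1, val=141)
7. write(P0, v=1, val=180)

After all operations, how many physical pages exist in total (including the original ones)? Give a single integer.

Op 1: fork(P0) -> P1. 4 ppages; refcounts: pp0:2 pp1:2 pp2:2 pp3:2
Op 2: write(P0, v2, 144). refcount(pp2)=2>1 -> COPY to pp4. 5 ppages; refcounts: pp0:2 pp1:2 pp2:1 pp3:2 pp4:1
Op 3: write(P0, v1, 163). refcount(pp1)=2>1 -> COPY to pp5. 6 ppages; refcounts: pp0:2 pp1:1 pp2:1 pp3:2 pp4:1 pp5:1
Op 4: fork(P0) -> P2. 6 ppages; refcounts: pp0:3 pp1:1 pp2:1 pp3:3 pp4:2 pp5:2
Op 5: fork(P0) -> P3. 6 ppages; refcounts: pp0:4 pp1:1 pp2:1 pp3:4 pp4:3 pp5:3
Op 6: write(P0, v1, 141). refcount(pp5)=3>1 -> COPY to pp6. 7 ppages; refcounts: pp0:4 pp1:1 pp2:1 pp3:4 pp4:3 pp5:2 pp6:1
Op 7: write(P0, v1, 180). refcount(pp6)=1 -> write in place. 7 ppages; refcounts: pp0:4 pp1:1 pp2:1 pp3:4 pp4:3 pp5:2 pp6:1

Answer: 7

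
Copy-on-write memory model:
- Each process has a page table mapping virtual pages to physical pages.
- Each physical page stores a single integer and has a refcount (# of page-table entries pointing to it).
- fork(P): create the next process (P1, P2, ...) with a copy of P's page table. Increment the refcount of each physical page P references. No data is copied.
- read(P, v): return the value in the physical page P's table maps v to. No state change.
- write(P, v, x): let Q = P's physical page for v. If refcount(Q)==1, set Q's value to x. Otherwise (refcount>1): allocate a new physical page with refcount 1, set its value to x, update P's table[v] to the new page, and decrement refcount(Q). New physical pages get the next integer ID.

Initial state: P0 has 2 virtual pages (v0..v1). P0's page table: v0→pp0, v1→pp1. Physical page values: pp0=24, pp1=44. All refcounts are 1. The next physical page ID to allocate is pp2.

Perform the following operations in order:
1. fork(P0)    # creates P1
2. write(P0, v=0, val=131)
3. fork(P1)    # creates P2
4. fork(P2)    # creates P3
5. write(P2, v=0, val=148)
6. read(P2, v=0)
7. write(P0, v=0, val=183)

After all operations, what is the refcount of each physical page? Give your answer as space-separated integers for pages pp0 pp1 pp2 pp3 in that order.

Op 1: fork(P0) -> P1. 2 ppages; refcounts: pp0:2 pp1:2
Op 2: write(P0, v0, 131). refcount(pp0)=2>1 -> COPY to pp2. 3 ppages; refcounts: pp0:1 pp1:2 pp2:1
Op 3: fork(P1) -> P2. 3 ppages; refcounts: pp0:2 pp1:3 pp2:1
Op 4: fork(P2) -> P3. 3 ppages; refcounts: pp0:3 pp1:4 pp2:1
Op 5: write(P2, v0, 148). refcount(pp0)=3>1 -> COPY to pp3. 4 ppages; refcounts: pp0:2 pp1:4 pp2:1 pp3:1
Op 6: read(P2, v0) -> 148. No state change.
Op 7: write(P0, v0, 183). refcount(pp2)=1 -> write in place. 4 ppages; refcounts: pp0:2 pp1:4 pp2:1 pp3:1

Answer: 2 4 1 1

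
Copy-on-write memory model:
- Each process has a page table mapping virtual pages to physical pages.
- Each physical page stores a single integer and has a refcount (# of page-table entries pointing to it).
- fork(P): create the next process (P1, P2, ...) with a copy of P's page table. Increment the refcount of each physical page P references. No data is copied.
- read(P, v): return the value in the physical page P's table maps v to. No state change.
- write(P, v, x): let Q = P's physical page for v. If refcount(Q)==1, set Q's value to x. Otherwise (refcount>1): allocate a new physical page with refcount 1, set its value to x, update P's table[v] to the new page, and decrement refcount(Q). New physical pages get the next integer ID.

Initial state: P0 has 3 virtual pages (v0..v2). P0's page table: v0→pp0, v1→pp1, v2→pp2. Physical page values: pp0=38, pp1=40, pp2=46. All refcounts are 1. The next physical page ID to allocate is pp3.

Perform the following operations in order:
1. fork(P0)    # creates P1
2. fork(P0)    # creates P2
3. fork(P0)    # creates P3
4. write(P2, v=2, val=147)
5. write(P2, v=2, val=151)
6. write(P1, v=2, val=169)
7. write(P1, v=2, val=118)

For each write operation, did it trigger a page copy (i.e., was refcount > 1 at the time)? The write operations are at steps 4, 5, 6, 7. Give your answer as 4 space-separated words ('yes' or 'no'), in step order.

Op 1: fork(P0) -> P1. 3 ppages; refcounts: pp0:2 pp1:2 pp2:2
Op 2: fork(P0) -> P2. 3 ppages; refcounts: pp0:3 pp1:3 pp2:3
Op 3: fork(P0) -> P3. 3 ppages; refcounts: pp0:4 pp1:4 pp2:4
Op 4: write(P2, v2, 147). refcount(pp2)=4>1 -> COPY to pp3. 4 ppages; refcounts: pp0:4 pp1:4 pp2:3 pp3:1
Op 5: write(P2, v2, 151). refcount(pp3)=1 -> write in place. 4 ppages; refcounts: pp0:4 pp1:4 pp2:3 pp3:1
Op 6: write(P1, v2, 169). refcount(pp2)=3>1 -> COPY to pp4. 5 ppages; refcounts: pp0:4 pp1:4 pp2:2 pp3:1 pp4:1
Op 7: write(P1, v2, 118). refcount(pp4)=1 -> write in place. 5 ppages; refcounts: pp0:4 pp1:4 pp2:2 pp3:1 pp4:1

yes no yes no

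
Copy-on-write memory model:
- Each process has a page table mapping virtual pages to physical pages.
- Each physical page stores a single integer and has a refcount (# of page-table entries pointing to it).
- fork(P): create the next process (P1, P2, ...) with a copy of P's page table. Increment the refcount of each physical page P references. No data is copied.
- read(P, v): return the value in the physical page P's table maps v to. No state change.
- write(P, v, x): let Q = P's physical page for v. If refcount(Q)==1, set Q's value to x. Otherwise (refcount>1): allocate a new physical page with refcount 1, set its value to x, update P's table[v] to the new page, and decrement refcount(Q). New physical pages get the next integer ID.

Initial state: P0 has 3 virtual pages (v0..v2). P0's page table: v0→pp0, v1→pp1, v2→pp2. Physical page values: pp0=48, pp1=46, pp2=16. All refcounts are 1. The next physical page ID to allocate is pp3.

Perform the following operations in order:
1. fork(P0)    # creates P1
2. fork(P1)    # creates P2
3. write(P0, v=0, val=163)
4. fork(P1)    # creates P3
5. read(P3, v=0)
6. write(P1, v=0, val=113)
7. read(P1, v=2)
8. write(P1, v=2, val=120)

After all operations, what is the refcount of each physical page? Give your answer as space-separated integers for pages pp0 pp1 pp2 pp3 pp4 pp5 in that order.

Op 1: fork(P0) -> P1. 3 ppages; refcounts: pp0:2 pp1:2 pp2:2
Op 2: fork(P1) -> P2. 3 ppages; refcounts: pp0:3 pp1:3 pp2:3
Op 3: write(P0, v0, 163). refcount(pp0)=3>1 -> COPY to pp3. 4 ppages; refcounts: pp0:2 pp1:3 pp2:3 pp3:1
Op 4: fork(P1) -> P3. 4 ppages; refcounts: pp0:3 pp1:4 pp2:4 pp3:1
Op 5: read(P3, v0) -> 48. No state change.
Op 6: write(P1, v0, 113). refcount(pp0)=3>1 -> COPY to pp4. 5 ppages; refcounts: pp0:2 pp1:4 pp2:4 pp3:1 pp4:1
Op 7: read(P1, v2) -> 16. No state change.
Op 8: write(P1, v2, 120). refcount(pp2)=4>1 -> COPY to pp5. 6 ppages; refcounts: pp0:2 pp1:4 pp2:3 pp3:1 pp4:1 pp5:1

Answer: 2 4 3 1 1 1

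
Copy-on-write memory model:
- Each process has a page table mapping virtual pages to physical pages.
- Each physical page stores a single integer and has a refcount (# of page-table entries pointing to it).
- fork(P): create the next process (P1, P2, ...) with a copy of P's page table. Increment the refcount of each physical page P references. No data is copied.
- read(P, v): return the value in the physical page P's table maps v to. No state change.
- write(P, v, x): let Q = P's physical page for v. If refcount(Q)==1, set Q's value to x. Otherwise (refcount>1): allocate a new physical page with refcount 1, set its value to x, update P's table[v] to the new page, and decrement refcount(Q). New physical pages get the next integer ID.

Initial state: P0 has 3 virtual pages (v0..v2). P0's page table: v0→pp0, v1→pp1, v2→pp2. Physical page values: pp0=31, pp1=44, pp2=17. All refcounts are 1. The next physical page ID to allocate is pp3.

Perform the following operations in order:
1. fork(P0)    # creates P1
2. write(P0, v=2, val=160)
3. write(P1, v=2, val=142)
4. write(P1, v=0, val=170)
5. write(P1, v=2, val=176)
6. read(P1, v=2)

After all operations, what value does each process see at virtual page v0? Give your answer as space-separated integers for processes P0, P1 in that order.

Op 1: fork(P0) -> P1. 3 ppages; refcounts: pp0:2 pp1:2 pp2:2
Op 2: write(P0, v2, 160). refcount(pp2)=2>1 -> COPY to pp3. 4 ppages; refcounts: pp0:2 pp1:2 pp2:1 pp3:1
Op 3: write(P1, v2, 142). refcount(pp2)=1 -> write in place. 4 ppages; refcounts: pp0:2 pp1:2 pp2:1 pp3:1
Op 4: write(P1, v0, 170). refcount(pp0)=2>1 -> COPY to pp4. 5 ppages; refcounts: pp0:1 pp1:2 pp2:1 pp3:1 pp4:1
Op 5: write(P1, v2, 176). refcount(pp2)=1 -> write in place. 5 ppages; refcounts: pp0:1 pp1:2 pp2:1 pp3:1 pp4:1
Op 6: read(P1, v2) -> 176. No state change.
P0: v0 -> pp0 = 31
P1: v0 -> pp4 = 170

Answer: 31 170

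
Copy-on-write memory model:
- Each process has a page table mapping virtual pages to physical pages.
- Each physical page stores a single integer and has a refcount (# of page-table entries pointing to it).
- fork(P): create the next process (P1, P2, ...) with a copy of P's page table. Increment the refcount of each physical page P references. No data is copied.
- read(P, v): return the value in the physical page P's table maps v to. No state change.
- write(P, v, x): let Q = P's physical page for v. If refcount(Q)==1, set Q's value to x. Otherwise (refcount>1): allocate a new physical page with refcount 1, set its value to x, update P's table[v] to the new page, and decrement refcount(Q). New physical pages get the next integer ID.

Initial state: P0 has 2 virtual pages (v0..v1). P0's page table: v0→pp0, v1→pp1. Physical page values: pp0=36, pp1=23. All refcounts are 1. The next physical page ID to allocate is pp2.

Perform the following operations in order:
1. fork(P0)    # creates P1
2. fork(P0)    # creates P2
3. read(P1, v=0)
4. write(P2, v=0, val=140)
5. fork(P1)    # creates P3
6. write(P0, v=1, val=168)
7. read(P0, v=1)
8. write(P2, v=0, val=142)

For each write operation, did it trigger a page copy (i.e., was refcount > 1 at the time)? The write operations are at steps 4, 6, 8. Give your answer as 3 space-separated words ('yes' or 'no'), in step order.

Op 1: fork(P0) -> P1. 2 ppages; refcounts: pp0:2 pp1:2
Op 2: fork(P0) -> P2. 2 ppages; refcounts: pp0:3 pp1:3
Op 3: read(P1, v0) -> 36. No state change.
Op 4: write(P2, v0, 140). refcount(pp0)=3>1 -> COPY to pp2. 3 ppages; refcounts: pp0:2 pp1:3 pp2:1
Op 5: fork(P1) -> P3. 3 ppages; refcounts: pp0:3 pp1:4 pp2:1
Op 6: write(P0, v1, 168). refcount(pp1)=4>1 -> COPY to pp3. 4 ppages; refcounts: pp0:3 pp1:3 pp2:1 pp3:1
Op 7: read(P0, v1) -> 168. No state change.
Op 8: write(P2, v0, 142). refcount(pp2)=1 -> write in place. 4 ppages; refcounts: pp0:3 pp1:3 pp2:1 pp3:1

yes yes no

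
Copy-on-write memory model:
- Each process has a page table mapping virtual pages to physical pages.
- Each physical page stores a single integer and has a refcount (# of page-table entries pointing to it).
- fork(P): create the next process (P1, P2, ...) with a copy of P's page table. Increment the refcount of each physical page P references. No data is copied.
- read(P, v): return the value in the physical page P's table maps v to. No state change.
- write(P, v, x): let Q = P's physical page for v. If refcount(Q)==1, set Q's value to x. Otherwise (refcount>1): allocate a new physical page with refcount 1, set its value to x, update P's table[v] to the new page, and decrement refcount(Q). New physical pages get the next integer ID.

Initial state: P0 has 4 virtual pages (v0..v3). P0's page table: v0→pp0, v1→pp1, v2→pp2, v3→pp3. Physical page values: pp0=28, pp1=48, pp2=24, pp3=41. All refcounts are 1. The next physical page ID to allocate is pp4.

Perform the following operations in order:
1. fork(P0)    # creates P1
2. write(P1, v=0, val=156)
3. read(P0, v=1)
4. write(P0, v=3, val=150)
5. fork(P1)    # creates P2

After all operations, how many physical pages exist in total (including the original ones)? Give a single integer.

Answer: 6

Derivation:
Op 1: fork(P0) -> P1. 4 ppages; refcounts: pp0:2 pp1:2 pp2:2 pp3:2
Op 2: write(P1, v0, 156). refcount(pp0)=2>1 -> COPY to pp4. 5 ppages; refcounts: pp0:1 pp1:2 pp2:2 pp3:2 pp4:1
Op 3: read(P0, v1) -> 48. No state change.
Op 4: write(P0, v3, 150). refcount(pp3)=2>1 -> COPY to pp5. 6 ppages; refcounts: pp0:1 pp1:2 pp2:2 pp3:1 pp4:1 pp5:1
Op 5: fork(P1) -> P2. 6 ppages; refcounts: pp0:1 pp1:3 pp2:3 pp3:2 pp4:2 pp5:1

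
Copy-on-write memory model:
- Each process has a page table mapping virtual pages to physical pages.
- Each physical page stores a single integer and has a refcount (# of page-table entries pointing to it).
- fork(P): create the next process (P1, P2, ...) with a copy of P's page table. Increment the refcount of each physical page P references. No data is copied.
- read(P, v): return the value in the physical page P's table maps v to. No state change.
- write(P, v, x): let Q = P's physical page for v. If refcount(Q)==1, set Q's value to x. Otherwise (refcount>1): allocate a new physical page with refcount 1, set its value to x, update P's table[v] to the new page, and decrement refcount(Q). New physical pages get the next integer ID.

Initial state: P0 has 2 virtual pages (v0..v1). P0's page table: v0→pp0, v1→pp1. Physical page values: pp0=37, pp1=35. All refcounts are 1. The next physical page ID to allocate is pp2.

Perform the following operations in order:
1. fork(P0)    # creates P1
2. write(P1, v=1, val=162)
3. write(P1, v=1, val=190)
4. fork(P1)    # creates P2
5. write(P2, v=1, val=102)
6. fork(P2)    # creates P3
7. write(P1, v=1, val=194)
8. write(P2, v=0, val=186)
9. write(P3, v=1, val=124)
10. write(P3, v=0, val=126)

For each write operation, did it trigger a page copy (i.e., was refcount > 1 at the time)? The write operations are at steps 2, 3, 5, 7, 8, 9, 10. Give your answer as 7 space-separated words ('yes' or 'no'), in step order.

Op 1: fork(P0) -> P1. 2 ppages; refcounts: pp0:2 pp1:2
Op 2: write(P1, v1, 162). refcount(pp1)=2>1 -> COPY to pp2. 3 ppages; refcounts: pp0:2 pp1:1 pp2:1
Op 3: write(P1, v1, 190). refcount(pp2)=1 -> write in place. 3 ppages; refcounts: pp0:2 pp1:1 pp2:1
Op 4: fork(P1) -> P2. 3 ppages; refcounts: pp0:3 pp1:1 pp2:2
Op 5: write(P2, v1, 102). refcount(pp2)=2>1 -> COPY to pp3. 4 ppages; refcounts: pp0:3 pp1:1 pp2:1 pp3:1
Op 6: fork(P2) -> P3. 4 ppages; refcounts: pp0:4 pp1:1 pp2:1 pp3:2
Op 7: write(P1, v1, 194). refcount(pp2)=1 -> write in place. 4 ppages; refcounts: pp0:4 pp1:1 pp2:1 pp3:2
Op 8: write(P2, v0, 186). refcount(pp0)=4>1 -> COPY to pp4. 5 ppages; refcounts: pp0:3 pp1:1 pp2:1 pp3:2 pp4:1
Op 9: write(P3, v1, 124). refcount(pp3)=2>1 -> COPY to pp5. 6 ppages; refcounts: pp0:3 pp1:1 pp2:1 pp3:1 pp4:1 pp5:1
Op 10: write(P3, v0, 126). refcount(pp0)=3>1 -> COPY to pp6. 7 ppages; refcounts: pp0:2 pp1:1 pp2:1 pp3:1 pp4:1 pp5:1 pp6:1

yes no yes no yes yes yes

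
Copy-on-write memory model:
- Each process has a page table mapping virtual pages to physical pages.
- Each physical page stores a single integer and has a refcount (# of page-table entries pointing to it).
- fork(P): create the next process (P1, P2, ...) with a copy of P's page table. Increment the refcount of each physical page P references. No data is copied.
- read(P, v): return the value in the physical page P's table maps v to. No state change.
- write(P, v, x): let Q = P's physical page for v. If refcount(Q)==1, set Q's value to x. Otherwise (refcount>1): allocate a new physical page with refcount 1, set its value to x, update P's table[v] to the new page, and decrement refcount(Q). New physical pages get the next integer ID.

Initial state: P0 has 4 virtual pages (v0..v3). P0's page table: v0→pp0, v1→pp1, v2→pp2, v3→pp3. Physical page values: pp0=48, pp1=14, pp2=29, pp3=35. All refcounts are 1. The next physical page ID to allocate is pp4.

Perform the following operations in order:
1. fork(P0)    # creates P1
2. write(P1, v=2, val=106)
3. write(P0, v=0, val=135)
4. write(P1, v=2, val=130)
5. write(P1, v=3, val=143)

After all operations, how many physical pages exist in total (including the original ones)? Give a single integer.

Answer: 7

Derivation:
Op 1: fork(P0) -> P1. 4 ppages; refcounts: pp0:2 pp1:2 pp2:2 pp3:2
Op 2: write(P1, v2, 106). refcount(pp2)=2>1 -> COPY to pp4. 5 ppages; refcounts: pp0:2 pp1:2 pp2:1 pp3:2 pp4:1
Op 3: write(P0, v0, 135). refcount(pp0)=2>1 -> COPY to pp5. 6 ppages; refcounts: pp0:1 pp1:2 pp2:1 pp3:2 pp4:1 pp5:1
Op 4: write(P1, v2, 130). refcount(pp4)=1 -> write in place. 6 ppages; refcounts: pp0:1 pp1:2 pp2:1 pp3:2 pp4:1 pp5:1
Op 5: write(P1, v3, 143). refcount(pp3)=2>1 -> COPY to pp6. 7 ppages; refcounts: pp0:1 pp1:2 pp2:1 pp3:1 pp4:1 pp5:1 pp6:1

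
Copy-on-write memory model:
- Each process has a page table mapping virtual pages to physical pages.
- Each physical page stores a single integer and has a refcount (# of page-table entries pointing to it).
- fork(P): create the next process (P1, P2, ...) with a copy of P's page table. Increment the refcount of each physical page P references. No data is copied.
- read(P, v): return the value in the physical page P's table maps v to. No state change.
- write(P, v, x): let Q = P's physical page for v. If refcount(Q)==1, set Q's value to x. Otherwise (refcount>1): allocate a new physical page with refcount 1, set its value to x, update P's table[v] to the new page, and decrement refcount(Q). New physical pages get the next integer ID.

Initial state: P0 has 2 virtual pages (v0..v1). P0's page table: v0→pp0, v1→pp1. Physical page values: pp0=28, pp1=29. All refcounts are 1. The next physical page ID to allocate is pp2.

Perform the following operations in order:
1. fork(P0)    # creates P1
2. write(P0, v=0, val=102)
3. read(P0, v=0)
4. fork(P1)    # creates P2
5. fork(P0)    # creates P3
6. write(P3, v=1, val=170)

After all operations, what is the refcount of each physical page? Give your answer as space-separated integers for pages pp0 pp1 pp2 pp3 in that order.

Answer: 2 3 2 1

Derivation:
Op 1: fork(P0) -> P1. 2 ppages; refcounts: pp0:2 pp1:2
Op 2: write(P0, v0, 102). refcount(pp0)=2>1 -> COPY to pp2. 3 ppages; refcounts: pp0:1 pp1:2 pp2:1
Op 3: read(P0, v0) -> 102. No state change.
Op 4: fork(P1) -> P2. 3 ppages; refcounts: pp0:2 pp1:3 pp2:1
Op 5: fork(P0) -> P3. 3 ppages; refcounts: pp0:2 pp1:4 pp2:2
Op 6: write(P3, v1, 170). refcount(pp1)=4>1 -> COPY to pp3. 4 ppages; refcounts: pp0:2 pp1:3 pp2:2 pp3:1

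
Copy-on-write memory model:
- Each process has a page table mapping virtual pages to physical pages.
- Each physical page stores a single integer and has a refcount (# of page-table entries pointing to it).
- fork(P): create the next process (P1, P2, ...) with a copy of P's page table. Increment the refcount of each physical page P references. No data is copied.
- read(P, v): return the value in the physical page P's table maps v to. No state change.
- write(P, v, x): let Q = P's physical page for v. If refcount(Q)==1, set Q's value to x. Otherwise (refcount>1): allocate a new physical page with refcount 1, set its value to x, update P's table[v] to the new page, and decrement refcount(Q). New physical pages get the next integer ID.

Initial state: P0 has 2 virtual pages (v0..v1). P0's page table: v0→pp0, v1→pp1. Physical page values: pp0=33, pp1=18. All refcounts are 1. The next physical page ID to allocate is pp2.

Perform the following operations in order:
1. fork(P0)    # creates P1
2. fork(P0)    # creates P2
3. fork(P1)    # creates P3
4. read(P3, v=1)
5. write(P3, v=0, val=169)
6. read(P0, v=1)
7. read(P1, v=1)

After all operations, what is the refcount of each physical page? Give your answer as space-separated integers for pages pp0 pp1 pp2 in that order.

Op 1: fork(P0) -> P1. 2 ppages; refcounts: pp0:2 pp1:2
Op 2: fork(P0) -> P2. 2 ppages; refcounts: pp0:3 pp1:3
Op 3: fork(P1) -> P3. 2 ppages; refcounts: pp0:4 pp1:4
Op 4: read(P3, v1) -> 18. No state change.
Op 5: write(P3, v0, 169). refcount(pp0)=4>1 -> COPY to pp2. 3 ppages; refcounts: pp0:3 pp1:4 pp2:1
Op 6: read(P0, v1) -> 18. No state change.
Op 7: read(P1, v1) -> 18. No state change.

Answer: 3 4 1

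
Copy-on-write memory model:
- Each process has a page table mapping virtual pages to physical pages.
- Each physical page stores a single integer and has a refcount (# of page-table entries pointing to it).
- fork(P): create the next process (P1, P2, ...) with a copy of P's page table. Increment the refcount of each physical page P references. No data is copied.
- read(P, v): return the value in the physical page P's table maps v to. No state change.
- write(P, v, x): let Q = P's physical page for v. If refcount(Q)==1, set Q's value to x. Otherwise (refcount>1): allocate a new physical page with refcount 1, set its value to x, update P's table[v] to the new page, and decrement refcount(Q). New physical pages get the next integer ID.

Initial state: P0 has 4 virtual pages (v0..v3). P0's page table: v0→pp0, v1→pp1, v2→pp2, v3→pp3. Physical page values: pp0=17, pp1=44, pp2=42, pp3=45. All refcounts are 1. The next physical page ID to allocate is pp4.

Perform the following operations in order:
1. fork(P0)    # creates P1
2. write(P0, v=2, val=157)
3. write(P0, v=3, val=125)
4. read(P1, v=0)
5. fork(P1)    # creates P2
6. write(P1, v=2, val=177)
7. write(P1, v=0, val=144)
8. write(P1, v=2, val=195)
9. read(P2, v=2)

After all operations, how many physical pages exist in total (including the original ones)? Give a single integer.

Answer: 8

Derivation:
Op 1: fork(P0) -> P1. 4 ppages; refcounts: pp0:2 pp1:2 pp2:2 pp3:2
Op 2: write(P0, v2, 157). refcount(pp2)=2>1 -> COPY to pp4. 5 ppages; refcounts: pp0:2 pp1:2 pp2:1 pp3:2 pp4:1
Op 3: write(P0, v3, 125). refcount(pp3)=2>1 -> COPY to pp5. 6 ppages; refcounts: pp0:2 pp1:2 pp2:1 pp3:1 pp4:1 pp5:1
Op 4: read(P1, v0) -> 17. No state change.
Op 5: fork(P1) -> P2. 6 ppages; refcounts: pp0:3 pp1:3 pp2:2 pp3:2 pp4:1 pp5:1
Op 6: write(P1, v2, 177). refcount(pp2)=2>1 -> COPY to pp6. 7 ppages; refcounts: pp0:3 pp1:3 pp2:1 pp3:2 pp4:1 pp5:1 pp6:1
Op 7: write(P1, v0, 144). refcount(pp0)=3>1 -> COPY to pp7. 8 ppages; refcounts: pp0:2 pp1:3 pp2:1 pp3:2 pp4:1 pp5:1 pp6:1 pp7:1
Op 8: write(P1, v2, 195). refcount(pp6)=1 -> write in place. 8 ppages; refcounts: pp0:2 pp1:3 pp2:1 pp3:2 pp4:1 pp5:1 pp6:1 pp7:1
Op 9: read(P2, v2) -> 42. No state change.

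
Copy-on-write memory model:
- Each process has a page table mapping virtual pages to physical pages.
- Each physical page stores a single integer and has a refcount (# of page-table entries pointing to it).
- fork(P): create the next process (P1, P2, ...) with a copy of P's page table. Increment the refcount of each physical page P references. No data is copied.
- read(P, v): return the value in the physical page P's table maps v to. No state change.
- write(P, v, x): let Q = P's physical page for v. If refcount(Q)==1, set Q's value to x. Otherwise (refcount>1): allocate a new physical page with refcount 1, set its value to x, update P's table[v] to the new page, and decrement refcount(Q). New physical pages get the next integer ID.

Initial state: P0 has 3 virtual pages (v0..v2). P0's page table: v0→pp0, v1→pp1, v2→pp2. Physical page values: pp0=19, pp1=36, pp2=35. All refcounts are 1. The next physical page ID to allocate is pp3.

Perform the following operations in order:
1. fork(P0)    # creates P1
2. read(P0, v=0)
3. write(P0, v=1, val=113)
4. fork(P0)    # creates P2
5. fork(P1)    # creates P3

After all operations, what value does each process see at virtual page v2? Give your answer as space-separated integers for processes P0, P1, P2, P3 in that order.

Answer: 35 35 35 35

Derivation:
Op 1: fork(P0) -> P1. 3 ppages; refcounts: pp0:2 pp1:2 pp2:2
Op 2: read(P0, v0) -> 19. No state change.
Op 3: write(P0, v1, 113). refcount(pp1)=2>1 -> COPY to pp3. 4 ppages; refcounts: pp0:2 pp1:1 pp2:2 pp3:1
Op 4: fork(P0) -> P2. 4 ppages; refcounts: pp0:3 pp1:1 pp2:3 pp3:2
Op 5: fork(P1) -> P3. 4 ppages; refcounts: pp0:4 pp1:2 pp2:4 pp3:2
P0: v2 -> pp2 = 35
P1: v2 -> pp2 = 35
P2: v2 -> pp2 = 35
P3: v2 -> pp2 = 35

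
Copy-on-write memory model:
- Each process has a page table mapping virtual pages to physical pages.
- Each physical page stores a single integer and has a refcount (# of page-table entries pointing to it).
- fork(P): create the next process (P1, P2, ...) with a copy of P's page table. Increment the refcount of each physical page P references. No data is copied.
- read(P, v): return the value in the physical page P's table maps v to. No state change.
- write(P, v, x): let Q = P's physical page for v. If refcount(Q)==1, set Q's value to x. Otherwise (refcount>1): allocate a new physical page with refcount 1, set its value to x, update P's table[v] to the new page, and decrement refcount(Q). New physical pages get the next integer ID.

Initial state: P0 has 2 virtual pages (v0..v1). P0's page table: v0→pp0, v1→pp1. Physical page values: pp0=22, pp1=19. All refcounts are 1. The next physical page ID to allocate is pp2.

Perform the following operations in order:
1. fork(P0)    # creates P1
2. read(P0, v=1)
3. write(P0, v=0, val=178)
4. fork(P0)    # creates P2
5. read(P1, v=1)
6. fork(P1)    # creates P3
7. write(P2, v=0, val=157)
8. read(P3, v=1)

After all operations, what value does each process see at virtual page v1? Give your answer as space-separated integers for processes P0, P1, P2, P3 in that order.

Op 1: fork(P0) -> P1. 2 ppages; refcounts: pp0:2 pp1:2
Op 2: read(P0, v1) -> 19. No state change.
Op 3: write(P0, v0, 178). refcount(pp0)=2>1 -> COPY to pp2. 3 ppages; refcounts: pp0:1 pp1:2 pp2:1
Op 4: fork(P0) -> P2. 3 ppages; refcounts: pp0:1 pp1:3 pp2:2
Op 5: read(P1, v1) -> 19. No state change.
Op 6: fork(P1) -> P3. 3 ppages; refcounts: pp0:2 pp1:4 pp2:2
Op 7: write(P2, v0, 157). refcount(pp2)=2>1 -> COPY to pp3. 4 ppages; refcounts: pp0:2 pp1:4 pp2:1 pp3:1
Op 8: read(P3, v1) -> 19. No state change.
P0: v1 -> pp1 = 19
P1: v1 -> pp1 = 19
P2: v1 -> pp1 = 19
P3: v1 -> pp1 = 19

Answer: 19 19 19 19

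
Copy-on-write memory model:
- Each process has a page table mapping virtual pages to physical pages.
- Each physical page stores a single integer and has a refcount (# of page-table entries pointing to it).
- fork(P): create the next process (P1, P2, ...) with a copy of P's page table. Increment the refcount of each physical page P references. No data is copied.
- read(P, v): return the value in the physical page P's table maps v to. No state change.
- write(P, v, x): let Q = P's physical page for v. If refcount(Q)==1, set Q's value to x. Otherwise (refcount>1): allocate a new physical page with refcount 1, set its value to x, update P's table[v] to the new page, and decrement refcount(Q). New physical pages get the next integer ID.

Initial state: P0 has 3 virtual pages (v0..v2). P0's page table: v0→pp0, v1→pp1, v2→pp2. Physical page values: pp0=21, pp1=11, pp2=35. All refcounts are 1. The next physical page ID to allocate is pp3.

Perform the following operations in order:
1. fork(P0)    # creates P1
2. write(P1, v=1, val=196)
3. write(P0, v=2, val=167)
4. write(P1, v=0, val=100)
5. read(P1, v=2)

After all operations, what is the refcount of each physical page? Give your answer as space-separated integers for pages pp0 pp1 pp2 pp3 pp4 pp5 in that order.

Answer: 1 1 1 1 1 1

Derivation:
Op 1: fork(P0) -> P1. 3 ppages; refcounts: pp0:2 pp1:2 pp2:2
Op 2: write(P1, v1, 196). refcount(pp1)=2>1 -> COPY to pp3. 4 ppages; refcounts: pp0:2 pp1:1 pp2:2 pp3:1
Op 3: write(P0, v2, 167). refcount(pp2)=2>1 -> COPY to pp4. 5 ppages; refcounts: pp0:2 pp1:1 pp2:1 pp3:1 pp4:1
Op 4: write(P1, v0, 100). refcount(pp0)=2>1 -> COPY to pp5. 6 ppages; refcounts: pp0:1 pp1:1 pp2:1 pp3:1 pp4:1 pp5:1
Op 5: read(P1, v2) -> 35. No state change.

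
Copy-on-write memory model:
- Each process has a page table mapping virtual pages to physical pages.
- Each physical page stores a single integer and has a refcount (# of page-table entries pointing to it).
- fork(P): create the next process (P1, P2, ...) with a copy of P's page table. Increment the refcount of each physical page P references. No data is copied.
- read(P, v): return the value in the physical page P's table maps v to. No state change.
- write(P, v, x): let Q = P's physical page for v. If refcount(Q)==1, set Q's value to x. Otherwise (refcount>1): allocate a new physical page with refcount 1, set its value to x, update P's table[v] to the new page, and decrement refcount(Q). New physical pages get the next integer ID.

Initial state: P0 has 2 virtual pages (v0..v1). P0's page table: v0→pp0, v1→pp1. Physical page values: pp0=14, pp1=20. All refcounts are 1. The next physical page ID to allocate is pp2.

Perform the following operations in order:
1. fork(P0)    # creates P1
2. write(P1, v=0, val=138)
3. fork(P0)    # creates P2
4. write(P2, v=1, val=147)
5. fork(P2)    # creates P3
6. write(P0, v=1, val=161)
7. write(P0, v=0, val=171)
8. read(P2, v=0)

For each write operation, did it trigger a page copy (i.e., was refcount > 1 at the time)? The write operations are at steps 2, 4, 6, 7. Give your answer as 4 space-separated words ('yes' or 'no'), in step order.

Op 1: fork(P0) -> P1. 2 ppages; refcounts: pp0:2 pp1:2
Op 2: write(P1, v0, 138). refcount(pp0)=2>1 -> COPY to pp2. 3 ppages; refcounts: pp0:1 pp1:2 pp2:1
Op 3: fork(P0) -> P2. 3 ppages; refcounts: pp0:2 pp1:3 pp2:1
Op 4: write(P2, v1, 147). refcount(pp1)=3>1 -> COPY to pp3. 4 ppages; refcounts: pp0:2 pp1:2 pp2:1 pp3:1
Op 5: fork(P2) -> P3. 4 ppages; refcounts: pp0:3 pp1:2 pp2:1 pp3:2
Op 6: write(P0, v1, 161). refcount(pp1)=2>1 -> COPY to pp4. 5 ppages; refcounts: pp0:3 pp1:1 pp2:1 pp3:2 pp4:1
Op 7: write(P0, v0, 171). refcount(pp0)=3>1 -> COPY to pp5. 6 ppages; refcounts: pp0:2 pp1:1 pp2:1 pp3:2 pp4:1 pp5:1
Op 8: read(P2, v0) -> 14. No state change.

yes yes yes yes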